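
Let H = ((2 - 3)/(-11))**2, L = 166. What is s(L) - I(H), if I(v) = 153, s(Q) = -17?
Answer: -170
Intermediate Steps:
H = 1/121 (H = (-1*(-1/11))**2 = (1/11)**2 = 1/121 ≈ 0.0082645)
s(L) - I(H) = -17 - 1*153 = -17 - 153 = -170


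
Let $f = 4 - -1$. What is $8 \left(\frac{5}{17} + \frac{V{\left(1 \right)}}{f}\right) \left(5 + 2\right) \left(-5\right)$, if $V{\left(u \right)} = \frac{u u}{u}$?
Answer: $- \frac{2352}{17} \approx -138.35$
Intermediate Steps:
$V{\left(u \right)} = u$ ($V{\left(u \right)} = \frac{u^{2}}{u} = u$)
$f = 5$ ($f = 4 + 1 = 5$)
$8 \left(\frac{5}{17} + \frac{V{\left(1 \right)}}{f}\right) \left(5 + 2\right) \left(-5\right) = 8 \left(\frac{5}{17} + 1 \cdot \frac{1}{5}\right) \left(5 + 2\right) \left(-5\right) = 8 \left(5 \cdot \frac{1}{17} + 1 \cdot \frac{1}{5}\right) 7 \left(-5\right) = 8 \left(\frac{5}{17} + \frac{1}{5}\right) \left(-35\right) = 8 \cdot \frac{42}{85} \left(-35\right) = \frac{336}{85} \left(-35\right) = - \frac{2352}{17}$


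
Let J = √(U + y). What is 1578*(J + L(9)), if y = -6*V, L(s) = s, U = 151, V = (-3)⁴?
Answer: 14202 + 1578*I*√335 ≈ 14202.0 + 28882.0*I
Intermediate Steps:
V = 81
y = -486 (y = -6*81 = -486)
J = I*√335 (J = √(151 - 486) = √(-335) = I*√335 ≈ 18.303*I)
1578*(J + L(9)) = 1578*(I*√335 + 9) = 1578*(9 + I*√335) = 14202 + 1578*I*√335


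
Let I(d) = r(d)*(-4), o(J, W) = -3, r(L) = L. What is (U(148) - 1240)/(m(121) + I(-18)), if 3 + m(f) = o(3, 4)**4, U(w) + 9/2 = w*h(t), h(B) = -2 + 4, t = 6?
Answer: -1897/300 ≈ -6.3233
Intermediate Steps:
I(d) = -4*d (I(d) = d*(-4) = -4*d)
h(B) = 2
U(w) = -9/2 + 2*w (U(w) = -9/2 + w*2 = -9/2 + 2*w)
m(f) = 78 (m(f) = -3 + (-3)**4 = -3 + 81 = 78)
(U(148) - 1240)/(m(121) + I(-18)) = ((-9/2 + 2*148) - 1240)/(78 - 4*(-18)) = ((-9/2 + 296) - 1240)/(78 + 72) = (583/2 - 1240)/150 = -1897/2*1/150 = -1897/300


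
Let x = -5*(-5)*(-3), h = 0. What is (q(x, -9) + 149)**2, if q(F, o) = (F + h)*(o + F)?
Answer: 41589601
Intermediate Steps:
x = -75 (x = 25*(-3) = -75)
q(F, o) = F*(F + o) (q(F, o) = (F + 0)*(o + F) = F*(F + o))
(q(x, -9) + 149)**2 = (-75*(-75 - 9) + 149)**2 = (-75*(-84) + 149)**2 = (6300 + 149)**2 = 6449**2 = 41589601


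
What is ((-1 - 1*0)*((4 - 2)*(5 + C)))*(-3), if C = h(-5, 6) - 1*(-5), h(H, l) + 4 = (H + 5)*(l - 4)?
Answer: 36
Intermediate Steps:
h(H, l) = -4 + (-4 + l)*(5 + H) (h(H, l) = -4 + (H + 5)*(l - 4) = -4 + (5 + H)*(-4 + l) = -4 + (-4 + l)*(5 + H))
C = 1 (C = (-24 - 4*(-5) + 5*6 - 5*6) - 1*(-5) = (-24 + 20 + 30 - 30) + 5 = -4 + 5 = 1)
((-1 - 1*0)*((4 - 2)*(5 + C)))*(-3) = ((-1 - 1*0)*((4 - 2)*(5 + 1)))*(-3) = ((-1 + 0)*(2*6))*(-3) = -1*12*(-3) = -12*(-3) = 36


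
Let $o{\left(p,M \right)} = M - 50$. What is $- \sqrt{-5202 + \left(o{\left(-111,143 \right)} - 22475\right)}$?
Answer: $- 8 i \sqrt{431} \approx - 166.08 i$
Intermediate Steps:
$o{\left(p,M \right)} = -50 + M$ ($o{\left(p,M \right)} = M - 50 = -50 + M$)
$- \sqrt{-5202 + \left(o{\left(-111,143 \right)} - 22475\right)} = - \sqrt{-5202 + \left(\left(-50 + 143\right) - 22475\right)} = - \sqrt{-5202 + \left(93 - 22475\right)} = - \sqrt{-5202 - 22382} = - \sqrt{-27584} = - 8 i \sqrt{431}$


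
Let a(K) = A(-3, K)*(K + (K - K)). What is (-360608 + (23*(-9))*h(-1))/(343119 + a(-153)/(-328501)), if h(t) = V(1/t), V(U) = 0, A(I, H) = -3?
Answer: -7403755538/7044683385 ≈ -1.0510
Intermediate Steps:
h(t) = 0
a(K) = -3*K (a(K) = -3*(K + (K - K)) = -3*(K + 0) = -3*K)
(-360608 + (23*(-9))*h(-1))/(343119 + a(-153)/(-328501)) = (-360608 + (23*(-9))*0)/(343119 - 3*(-153)/(-328501)) = (-360608 - 207*0)/(343119 + 459*(-1/328501)) = (-360608 + 0)/(343119 - 459/328501) = -360608/112714934160/328501 = -360608*328501/112714934160 = -7403755538/7044683385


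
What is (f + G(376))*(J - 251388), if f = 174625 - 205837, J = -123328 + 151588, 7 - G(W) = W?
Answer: 7046605368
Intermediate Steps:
G(W) = 7 - W
J = 28260
f = -31212
(f + G(376))*(J - 251388) = (-31212 + (7 - 1*376))*(28260 - 251388) = (-31212 + (7 - 376))*(-223128) = (-31212 - 369)*(-223128) = -31581*(-223128) = 7046605368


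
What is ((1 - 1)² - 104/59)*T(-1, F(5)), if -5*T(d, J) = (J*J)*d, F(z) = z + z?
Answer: -2080/59 ≈ -35.254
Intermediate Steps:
F(z) = 2*z
T(d, J) = -d*J²/5 (T(d, J) = -J*J*d/5 = -J²*d/5 = -d*J²/5)
((1 - 1)² - 104/59)*T(-1, F(5)) = ((1 - 1)² - 104/59)*(-⅕*(-1)*(2*5)²) = (0² - 104*1/59)*(-⅕*(-1)*10²) = (0 - 104/59)*(-⅕*(-1)*100) = -104/59*20 = -2080/59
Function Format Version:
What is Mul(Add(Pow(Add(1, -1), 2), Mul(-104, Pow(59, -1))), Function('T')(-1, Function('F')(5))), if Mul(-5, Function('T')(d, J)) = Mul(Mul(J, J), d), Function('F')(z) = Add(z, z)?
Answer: Rational(-2080, 59) ≈ -35.254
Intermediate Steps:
Function('F')(z) = Mul(2, z)
Function('T')(d, J) = Mul(Rational(-1, 5), d, Pow(J, 2)) (Function('T')(d, J) = Mul(Rational(-1, 5), Mul(Mul(J, J), d)) = Mul(Rational(-1, 5), Mul(Pow(J, 2), d)) = Mul(Rational(-1, 5), Mul(d, Pow(J, 2))) = Mul(Rational(-1, 5), d, Pow(J, 2)))
Mul(Add(Pow(Add(1, -1), 2), Mul(-104, Pow(59, -1))), Function('T')(-1, Function('F')(5))) = Mul(Add(Pow(Add(1, -1), 2), Mul(-104, Pow(59, -1))), Mul(Rational(-1, 5), -1, Pow(Mul(2, 5), 2))) = Mul(Add(Pow(0, 2), Mul(-104, Rational(1, 59))), Mul(Rational(-1, 5), -1, Pow(10, 2))) = Mul(Add(0, Rational(-104, 59)), Mul(Rational(-1, 5), -1, 100)) = Mul(Rational(-104, 59), 20) = Rational(-2080, 59)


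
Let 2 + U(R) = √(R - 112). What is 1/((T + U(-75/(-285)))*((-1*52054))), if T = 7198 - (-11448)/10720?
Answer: -122769023830/45993816468354051633 + 897800*I*√40337/45993816468354051633 ≈ -2.6692e-9 + 3.9204e-12*I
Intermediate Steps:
U(R) = -2 + √(-112 + R) (U(R) = -2 + √(R - 112) = -2 + √(-112 + R))
T = 9646751/1340 (T = 7198 - (-11448)/10720 = 7198 - 1*(-1431/1340) = 7198 + 1431/1340 = 9646751/1340 ≈ 7199.1)
1/((T + U(-75/(-285)))*((-1*52054))) = 1/((9646751/1340 + (-2 + √(-112 - 75/(-285))))*((-1*52054))) = 1/((9646751/1340 + (-2 + √(-112 - 75*(-1/285))))*(-52054)) = -1/52054/(9646751/1340 + (-2 + √(-112 + 5/19))) = -1/52054/(9646751/1340 + (-2 + √(-2123/19))) = -1/52054/(9646751/1340 + (-2 + I*√40337/19)) = -1/52054/(9644071/1340 + I*√40337/19) = -1/(52054*(9644071/1340 + I*√40337/19))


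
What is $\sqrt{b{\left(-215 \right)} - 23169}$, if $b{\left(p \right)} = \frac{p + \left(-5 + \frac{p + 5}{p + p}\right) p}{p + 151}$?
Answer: $\frac{i \sqrt{1483571}}{8} \approx 152.25 i$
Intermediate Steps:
$b{\left(p \right)} = \frac{p + p \left(-5 + \frac{5 + p}{2 p}\right)}{151 + p}$ ($b{\left(p \right)} = \frac{p + \left(-5 + \frac{5 + p}{2 p}\right) p}{151 + p} = \frac{p + p \left(-5 + \frac{5 + p}{2 p}\right)}{151 + p}$)
$\sqrt{b{\left(-215 \right)} - 23169} = \sqrt{\frac{5 - -1505}{2 \left(151 - 215\right)} - 23169} = \sqrt{\frac{5 + 1505}{2 \left(-64\right)} - 23169} = \sqrt{\frac{1}{2} \left(- \frac{1}{64}\right) 1510 - 23169} = \sqrt{- \frac{755}{64} - 23169} = \sqrt{- \frac{1483571}{64}} = \frac{i \sqrt{1483571}}{8}$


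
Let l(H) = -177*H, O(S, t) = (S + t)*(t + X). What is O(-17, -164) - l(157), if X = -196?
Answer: 92949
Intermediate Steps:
O(S, t) = (-196 + t)*(S + t) (O(S, t) = (S + t)*(t - 196) = (S + t)*(-196 + t) = (-196 + t)*(S + t))
O(-17, -164) - l(157) = ((-164)**2 - 196*(-17) - 196*(-164) - 17*(-164)) - (-177)*157 = (26896 + 3332 + 32144 + 2788) - 1*(-27789) = 65160 + 27789 = 92949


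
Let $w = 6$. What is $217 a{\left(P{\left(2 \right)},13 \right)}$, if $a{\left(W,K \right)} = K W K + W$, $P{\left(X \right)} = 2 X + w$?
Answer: $368900$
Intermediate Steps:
$P{\left(X \right)} = 6 + 2 X$ ($P{\left(X \right)} = 2 X + 6 = 6 + 2 X$)
$a{\left(W,K \right)} = W + W K^{2}$ ($a{\left(W,K \right)} = W K^{2} + W = W + W K^{2}$)
$217 a{\left(P{\left(2 \right)},13 \right)} = 217 \left(6 + 2 \cdot 2\right) \left(1 + 13^{2}\right) = 217 \left(6 + 4\right) \left(1 + 169\right) = 217 \cdot 10 \cdot 170 = 217 \cdot 1700 = 368900$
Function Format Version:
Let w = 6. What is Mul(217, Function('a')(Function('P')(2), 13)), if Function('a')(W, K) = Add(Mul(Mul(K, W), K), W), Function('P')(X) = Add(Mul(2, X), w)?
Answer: 368900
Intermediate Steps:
Function('P')(X) = Add(6, Mul(2, X)) (Function('P')(X) = Add(Mul(2, X), 6) = Add(6, Mul(2, X)))
Function('a')(W, K) = Add(W, Mul(W, Pow(K, 2))) (Function('a')(W, K) = Add(Mul(W, Pow(K, 2)), W) = Add(W, Mul(W, Pow(K, 2))))
Mul(217, Function('a')(Function('P')(2), 13)) = Mul(217, Mul(Add(6, Mul(2, 2)), Add(1, Pow(13, 2)))) = Mul(217, Mul(Add(6, 4), Add(1, 169))) = Mul(217, Mul(10, 170)) = Mul(217, 1700) = 368900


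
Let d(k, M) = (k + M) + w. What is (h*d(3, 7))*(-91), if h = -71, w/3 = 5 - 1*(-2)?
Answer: 200291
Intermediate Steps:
w = 21 (w = 3*(5 - 1*(-2)) = 3*(5 + 2) = 3*7 = 21)
d(k, M) = 21 + M + k (d(k, M) = (k + M) + 21 = (M + k) + 21 = 21 + M + k)
(h*d(3, 7))*(-91) = -71*(21 + 7 + 3)*(-91) = -71*31*(-91) = -2201*(-91) = 200291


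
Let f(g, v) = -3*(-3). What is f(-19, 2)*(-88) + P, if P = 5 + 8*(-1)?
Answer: -795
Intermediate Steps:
f(g, v) = 9
P = -3 (P = 5 - 8 = -3)
f(-19, 2)*(-88) + P = 9*(-88) - 3 = -792 - 3 = -795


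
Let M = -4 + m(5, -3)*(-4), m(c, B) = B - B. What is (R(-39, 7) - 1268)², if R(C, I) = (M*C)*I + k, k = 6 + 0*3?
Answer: 28900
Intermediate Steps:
m(c, B) = 0
k = 6 (k = 6 + 0 = 6)
M = -4 (M = -4 + 0*(-4) = -4 + 0 = -4)
R(C, I) = 6 - 4*C*I (R(C, I) = (-4*C)*I + 6 = -4*C*I + 6 = 6 - 4*C*I)
(R(-39, 7) - 1268)² = ((6 - 4*(-39)*7) - 1268)² = ((6 + 1092) - 1268)² = (1098 - 1268)² = (-170)² = 28900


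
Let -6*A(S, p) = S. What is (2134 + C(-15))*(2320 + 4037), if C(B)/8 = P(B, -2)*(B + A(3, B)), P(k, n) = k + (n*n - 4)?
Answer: 25389858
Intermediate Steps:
A(S, p) = -S/6
P(k, n) = -4 + k + n² (P(k, n) = k + (n² - 4) = k + (-4 + n²) = -4 + k + n²)
C(B) = 8*B*(-½ + B) (C(B) = 8*((-4 + B + (-2)²)*(B - ⅙*3)) = 8*((-4 + B + 4)*(B - ½)) = 8*(B*(-½ + B)) = 8*B*(-½ + B))
(2134 + C(-15))*(2320 + 4037) = (2134 + 4*(-15)*(-1 + 2*(-15)))*(2320 + 4037) = (2134 + 4*(-15)*(-1 - 30))*6357 = (2134 + 4*(-15)*(-31))*6357 = (2134 + 1860)*6357 = 3994*6357 = 25389858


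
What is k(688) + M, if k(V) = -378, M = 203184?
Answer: 202806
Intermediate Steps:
k(688) + M = -378 + 203184 = 202806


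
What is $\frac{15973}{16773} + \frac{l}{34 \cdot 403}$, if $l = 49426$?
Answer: $\frac{40303244}{8839371} \approx 4.5595$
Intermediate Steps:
$\frac{15973}{16773} + \frac{l}{34 \cdot 403} = \frac{15973}{16773} + \frac{49426}{34 \cdot 403} = 15973 \cdot \frac{1}{16773} + \frac{49426}{13702} = \frac{15973}{16773} + 49426 \cdot \frac{1}{13702} = \frac{15973}{16773} + \frac{1901}{527} = \frac{40303244}{8839371}$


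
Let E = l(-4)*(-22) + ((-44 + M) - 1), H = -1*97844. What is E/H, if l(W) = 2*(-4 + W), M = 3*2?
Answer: -313/97844 ≈ -0.0031990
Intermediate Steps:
M = 6
l(W) = -8 + 2*W
H = -97844
E = 313 (E = (-8 + 2*(-4))*(-22) + ((-44 + 6) - 1) = (-8 - 8)*(-22) + (-38 - 1) = -16*(-22) - 39 = 352 - 39 = 313)
E/H = 313/(-97844) = 313*(-1/97844) = -313/97844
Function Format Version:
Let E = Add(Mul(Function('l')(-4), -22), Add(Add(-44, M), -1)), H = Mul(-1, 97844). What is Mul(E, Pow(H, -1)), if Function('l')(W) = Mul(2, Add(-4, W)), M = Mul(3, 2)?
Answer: Rational(-313, 97844) ≈ -0.0031990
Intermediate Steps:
M = 6
Function('l')(W) = Add(-8, Mul(2, W))
H = -97844
E = 313 (E = Add(Mul(Add(-8, Mul(2, -4)), -22), Add(Add(-44, 6), -1)) = Add(Mul(Add(-8, -8), -22), Add(-38, -1)) = Add(Mul(-16, -22), -39) = Add(352, -39) = 313)
Mul(E, Pow(H, -1)) = Mul(313, Pow(-97844, -1)) = Mul(313, Rational(-1, 97844)) = Rational(-313, 97844)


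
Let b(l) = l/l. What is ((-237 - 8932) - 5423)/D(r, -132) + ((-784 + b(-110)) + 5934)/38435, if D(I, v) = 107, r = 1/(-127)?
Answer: -560292363/4112545 ≈ -136.24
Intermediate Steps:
b(l) = 1
r = -1/127 ≈ -0.0078740
((-237 - 8932) - 5423)/D(r, -132) + ((-784 + b(-110)) + 5934)/38435 = ((-237 - 8932) - 5423)/107 + ((-784 + 1) + 5934)/38435 = (-9169 - 5423)*(1/107) + (-783 + 5934)*(1/38435) = -14592*1/107 + 5151*(1/38435) = -14592/107 + 5151/38435 = -560292363/4112545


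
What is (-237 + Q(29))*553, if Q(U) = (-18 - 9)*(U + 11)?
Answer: -728301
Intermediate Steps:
Q(U) = -297 - 27*U (Q(U) = -27*(11 + U) = -297 - 27*U)
(-237 + Q(29))*553 = (-237 + (-297 - 27*29))*553 = (-237 + (-297 - 783))*553 = (-237 - 1080)*553 = -1317*553 = -728301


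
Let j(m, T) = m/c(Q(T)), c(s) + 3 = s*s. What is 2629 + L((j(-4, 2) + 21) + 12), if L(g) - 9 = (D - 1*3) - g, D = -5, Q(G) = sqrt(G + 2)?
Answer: 2601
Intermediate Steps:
Q(G) = sqrt(2 + G)
c(s) = -3 + s**2 (c(s) = -3 + s*s = -3 + s**2)
j(m, T) = m/(-1 + T) (j(m, T) = m/(-3 + (sqrt(2 + T))**2) = m/(-3 + (2 + T)) = m/(-1 + T))
L(g) = 1 - g (L(g) = 9 + ((-5 - 1*3) - g) = 9 + ((-5 - 3) - g) = 9 + (-8 - g) = 1 - g)
2629 + L((j(-4, 2) + 21) + 12) = 2629 + (1 - ((-4/(-1 + 2) + 21) + 12)) = 2629 + (1 - ((-4/1 + 21) + 12)) = 2629 + (1 - ((-4*1 + 21) + 12)) = 2629 + (1 - ((-4 + 21) + 12)) = 2629 + (1 - (17 + 12)) = 2629 + (1 - 1*29) = 2629 + (1 - 29) = 2629 - 28 = 2601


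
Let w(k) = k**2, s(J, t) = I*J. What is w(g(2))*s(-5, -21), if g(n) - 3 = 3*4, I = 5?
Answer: -5625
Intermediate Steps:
g(n) = 15 (g(n) = 3 + 3*4 = 3 + 12 = 15)
s(J, t) = 5*J
w(g(2))*s(-5, -21) = 15**2*(5*(-5)) = 225*(-25) = -5625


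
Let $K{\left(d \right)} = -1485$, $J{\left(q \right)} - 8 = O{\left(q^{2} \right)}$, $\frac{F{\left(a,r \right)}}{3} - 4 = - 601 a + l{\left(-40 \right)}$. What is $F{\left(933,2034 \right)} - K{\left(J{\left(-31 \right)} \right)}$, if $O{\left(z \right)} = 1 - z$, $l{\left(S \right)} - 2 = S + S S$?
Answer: $-1676016$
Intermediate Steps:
$l{\left(S \right)} = 2 + S + S^{2}$ ($l{\left(S \right)} = 2 + \left(S + S S\right) = 2 + \left(S + S^{2}\right) = 2 + S + S^{2}$)
$F{\left(a,r \right)} = 4698 - 1803 a$ ($F{\left(a,r \right)} = 12 + 3 \left(- 601 a + \left(2 - 40 + \left(-40\right)^{2}\right)\right) = 12 + 3 \left(- 601 a + \left(2 - 40 + 1600\right)\right) = 12 + 3 \left(- 601 a + 1562\right) = 12 + 3 \left(1562 - 601 a\right) = 12 - \left(-4686 + 1803 a\right) = 4698 - 1803 a$)
$J{\left(q \right)} = 9 - q^{2}$ ($J{\left(q \right)} = 8 - \left(-1 + q^{2}\right) = 9 - q^{2}$)
$F{\left(933,2034 \right)} - K{\left(J{\left(-31 \right)} \right)} = \left(4698 - 1682199\right) - -1485 = \left(4698 - 1682199\right) + 1485 = -1677501 + 1485 = -1676016$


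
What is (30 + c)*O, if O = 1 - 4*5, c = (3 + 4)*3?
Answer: -969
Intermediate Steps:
c = 21 (c = 7*3 = 21)
O = -19 (O = 1 - 20 = -19)
(30 + c)*O = (30 + 21)*(-19) = 51*(-19) = -969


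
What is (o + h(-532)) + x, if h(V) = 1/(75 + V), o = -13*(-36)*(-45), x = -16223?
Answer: -17038332/457 ≈ -37283.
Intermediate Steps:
o = -21060 (o = 468*(-45) = -21060)
(o + h(-532)) + x = (-21060 + 1/(75 - 532)) - 16223 = (-21060 + 1/(-457)) - 16223 = (-21060 - 1/457) - 16223 = -9624421/457 - 16223 = -17038332/457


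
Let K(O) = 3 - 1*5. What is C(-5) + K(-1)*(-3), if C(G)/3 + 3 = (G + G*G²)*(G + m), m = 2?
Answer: 1167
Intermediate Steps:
K(O) = -2 (K(O) = 3 - 5 = -2)
C(G) = -9 + 3*(2 + G)*(G + G³) (C(G) = -9 + 3*((G + G*G²)*(G + 2)) = -9 + 3*((G + G³)*(2 + G)) = -9 + 3*((2 + G)*(G + G³)) = -9 + 3*(2 + G)*(G + G³))
C(-5) + K(-1)*(-3) = (-9 + 3*(-5)² + 3*(-5)⁴ + 6*(-5) + 6*(-5)³) - 2*(-3) = (-9 + 3*25 + 3*625 - 30 + 6*(-125)) + 6 = (-9 + 75 + 1875 - 30 - 750) + 6 = 1161 + 6 = 1167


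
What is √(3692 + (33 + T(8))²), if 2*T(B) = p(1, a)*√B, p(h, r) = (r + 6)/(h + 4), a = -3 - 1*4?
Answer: √(119527 - 330*√2)/5 ≈ 69.010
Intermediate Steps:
a = -7 (a = -3 - 4 = -7)
p(h, r) = (6 + r)/(4 + h)
T(B) = -√B/10 (T(B) = (((6 - 7)/(4 + 1))*√B)/2 = ((-1/5)*√B)/2 = (((⅕)*(-1))*√B)/2 = (-√B/5)/2 = -√B/10)
√(3692 + (33 + T(8))²) = √(3692 + (33 - √2/5)²)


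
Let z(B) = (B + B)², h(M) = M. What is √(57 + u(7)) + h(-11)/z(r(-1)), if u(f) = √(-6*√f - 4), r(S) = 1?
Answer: -11/4 + √(57 + I*√2*√(2 + 3*√7)) ≈ 4.8056 + 0.29502*I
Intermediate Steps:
z(B) = 4*B² (z(B) = (2*B)² = 4*B²)
u(f) = √(-4 - 6*√f)
√(57 + u(7)) + h(-11)/z(r(-1)) = √(57 + √(-4 - 6*√7)) - 11/(4*1²) = √(57 + √(-4 - 6*√7)) - 11/(4*1) = √(57 + √(-4 - 6*√7)) - 11/4 = -11/4 + √(57 + √(-4 - 6*√7))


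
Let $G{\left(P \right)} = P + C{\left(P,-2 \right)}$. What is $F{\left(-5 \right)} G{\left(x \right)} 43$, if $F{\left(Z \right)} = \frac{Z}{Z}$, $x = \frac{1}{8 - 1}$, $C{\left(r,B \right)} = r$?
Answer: $\frac{86}{7} \approx 12.286$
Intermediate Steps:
$x = \frac{1}{7} \approx 0.14286$
$F{\left(Z \right)} = 1$
$G{\left(P \right)} = 2 P$ ($G{\left(P \right)} = P + P = 2 P$)
$F{\left(-5 \right)} G{\left(x \right)} 43 = 1 \cdot 2 \cdot \frac{1}{7} \cdot 43 = 1 \cdot \frac{2}{7} \cdot 43 = \frac{2}{7} \cdot 43 = \frac{86}{7}$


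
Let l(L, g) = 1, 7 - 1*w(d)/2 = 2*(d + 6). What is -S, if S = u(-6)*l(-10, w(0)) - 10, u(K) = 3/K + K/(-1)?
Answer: 9/2 ≈ 4.5000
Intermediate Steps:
w(d) = -10 - 4*d (w(d) = 14 - 4*(d + 6) = 14 - 4*(6 + d) = 14 - 2*(12 + 2*d) = 14 + (-24 - 4*d) = -10 - 4*d)
u(K) = -K + 3/K (u(K) = 3/K + K*(-1) = 3/K - K = -K + 3/K)
S = -9/2 (S = (-1*(-6) + 3/(-6))*1 - 10 = (6 + 3*(-⅙))*1 - 10 = (6 - ½)*1 - 10 = (11/2)*1 - 10 = 11/2 - 10 = -9/2 ≈ -4.5000)
-S = -1*(-9/2) = 9/2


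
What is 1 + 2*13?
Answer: 27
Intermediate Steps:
1 + 2*13 = 1 + 26 = 27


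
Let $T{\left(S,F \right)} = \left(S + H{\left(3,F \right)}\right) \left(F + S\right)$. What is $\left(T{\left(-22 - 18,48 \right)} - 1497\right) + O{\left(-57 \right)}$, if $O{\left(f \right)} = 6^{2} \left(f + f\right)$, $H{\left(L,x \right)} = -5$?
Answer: $-5961$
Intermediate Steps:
$O{\left(f \right)} = 72 f$ ($O{\left(f \right)} = 36 \cdot 2 f = 72 f$)
$T{\left(S,F \right)} = \left(-5 + S\right) \left(F + S\right)$ ($T{\left(S,F \right)} = \left(S - 5\right) \left(F + S\right) = \left(-5 + S\right) \left(F + S\right)$)
$\left(T{\left(-22 - 18,48 \right)} - 1497\right) + O{\left(-57 \right)} = \left(\left(\left(-22 - 18\right)^{2} - 240 - 5 \left(-22 - 18\right) + 48 \left(-22 - 18\right)\right) - 1497\right) + 72 \left(-57\right) = \left(\left(\left(-22 - 18\right)^{2} - 240 - 5 \left(-22 - 18\right) + 48 \left(-22 - 18\right)\right) - 1497\right) - 4104 = \left(\left(\left(-40\right)^{2} - 240 - -200 + 48 \left(-40\right)\right) - 1497\right) - 4104 = \left(\left(1600 - 240 + 200 - 1920\right) - 1497\right) - 4104 = \left(-360 - 1497\right) - 4104 = -1857 - 4104 = -5961$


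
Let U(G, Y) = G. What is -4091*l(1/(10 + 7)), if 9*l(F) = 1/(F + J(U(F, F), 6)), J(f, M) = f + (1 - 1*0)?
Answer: -69547/171 ≈ -406.71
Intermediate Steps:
J(f, M) = 1 + f (J(f, M) = f + (1 + 0) = f + 1 = 1 + f)
l(F) = 1/(9*(1 + 2*F)) (l(F) = 1/(9*(F + (1 + F))) = 1/(9*(1 + 2*F)))
-4091*l(1/(10 + 7)) = -4091/(9*(1 + 2/(10 + 7))) = -4091/(9*(1 + 2/17)) = -4091/(9*19/17) = -4091*17/(9*19) = -4091*17/171 = -69547/171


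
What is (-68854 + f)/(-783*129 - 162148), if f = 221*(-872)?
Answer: 261566/263155 ≈ 0.99396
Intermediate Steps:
f = -192712
(-68854 + f)/(-783*129 - 162148) = (-68854 - 192712)/(-783*129 - 162148) = -261566/(-101007 - 162148) = -261566/(-263155) = -261566*(-1/263155) = 261566/263155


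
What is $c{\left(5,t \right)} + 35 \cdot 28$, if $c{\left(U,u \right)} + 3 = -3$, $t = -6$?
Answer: $974$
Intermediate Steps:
$c{\left(U,u \right)} = -6$ ($c{\left(U,u \right)} = -3 - 3 = -6$)
$c{\left(5,t \right)} + 35 \cdot 28 = -6 + 35 \cdot 28 = -6 + 980 = 974$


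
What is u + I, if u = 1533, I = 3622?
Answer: 5155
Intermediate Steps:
u + I = 1533 + 3622 = 5155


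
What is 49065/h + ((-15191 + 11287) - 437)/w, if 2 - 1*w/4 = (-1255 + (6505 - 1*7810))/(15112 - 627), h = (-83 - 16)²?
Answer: -13557617213/27468936 ≈ -493.56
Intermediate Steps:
h = 9801 (h = (-99)² = 9801)
w = 25224/2897 (w = 8 - 4*(-1255 + (6505 - 1*7810))/(15112 - 627) = 8 - 4*(-1255 + (6505 - 7810))/14485 = 8 - 4*(-1255 - 1305)/14485 = 8 - (-10240)/14485 = 8 - 4*(-512/2897) = 8 + 2048/2897 = 25224/2897 ≈ 8.7069)
49065/h + ((-15191 + 11287) - 437)/w = 49065/9801 + ((-15191 + 11287) - 437)/(25224/2897) = 49065*(1/9801) + (-3904 - 437)*(2897/25224) = 16355/3267 - 4341*2897/25224 = 16355/3267 - 4191959/8408 = -13557617213/27468936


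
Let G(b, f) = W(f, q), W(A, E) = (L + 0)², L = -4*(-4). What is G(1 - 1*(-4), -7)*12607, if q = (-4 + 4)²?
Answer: 3227392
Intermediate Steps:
L = 16
q = 0 (q = 0² = 0)
W(A, E) = 256 (W(A, E) = (16 + 0)² = 16² = 256)
G(b, f) = 256
G(1 - 1*(-4), -7)*12607 = 256*12607 = 3227392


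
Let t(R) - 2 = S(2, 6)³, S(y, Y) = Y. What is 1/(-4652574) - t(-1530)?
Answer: -1014261133/4652574 ≈ -218.00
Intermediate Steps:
t(R) = 218 (t(R) = 2 + 6³ = 2 + 216 = 218)
1/(-4652574) - t(-1530) = 1/(-4652574) - 1*218 = -1/4652574 - 218 = -1014261133/4652574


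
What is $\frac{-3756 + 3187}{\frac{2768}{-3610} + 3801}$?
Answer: $- \frac{1027045}{6859421} \approx -0.14973$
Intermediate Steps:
$\frac{-3756 + 3187}{\frac{2768}{-3610} + 3801} = - \frac{569}{2768 \left(- \frac{1}{3610}\right) + 3801} = - \frac{569}{- \frac{1384}{1805} + 3801} = - \frac{569}{\frac{6859421}{1805}} = \left(-569\right) \frac{1805}{6859421} = - \frac{1027045}{6859421}$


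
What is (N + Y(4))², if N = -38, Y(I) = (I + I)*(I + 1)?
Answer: 4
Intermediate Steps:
Y(I) = 2*I*(1 + I) (Y(I) = (2*I)*(1 + I) = 2*I*(1 + I))
(N + Y(4))² = (-38 + 2*4*(1 + 4))² = (-38 + 2*4*5)² = (-38 + 40)² = 2² = 4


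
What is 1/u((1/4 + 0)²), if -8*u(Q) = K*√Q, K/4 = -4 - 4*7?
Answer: ¼ ≈ 0.25000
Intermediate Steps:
K = -128 (K = 4*(-4 - 4*7) = 4*(-4 - 28) = 4*(-32) = -128)
u(Q) = 16*√Q (u(Q) = -(-16)*√Q = 16*√Q)
1/u((1/4 + 0)²) = 1/(16*√((1/4 + 0)²)) = 1/(16*√((¼ + 0)²)) = 1/(16*√((¼)²)) = 1/(16*√(1/16)) = 1/(16*(¼)) = 1/4 = ¼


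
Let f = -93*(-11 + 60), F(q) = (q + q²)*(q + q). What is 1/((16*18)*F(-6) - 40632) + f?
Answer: -657629785/144312 ≈ -4557.0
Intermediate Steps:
F(q) = 2*q*(q + q²) (F(q) = (q + q²)*(2*q) = 2*q*(q + q²))
f = -4557 (f = -93*49 = -4557)
1/((16*18)*F(-6) - 40632) + f = 1/((16*18)*(2*(-6)²*(1 - 6)) - 40632) - 4557 = 1/(288*(2*36*(-5)) - 40632) - 4557 = 1/(288*(-360) - 40632) - 4557 = 1/(-103680 - 40632) - 4557 = 1/(-144312) - 4557 = -1/144312 - 4557 = -657629785/144312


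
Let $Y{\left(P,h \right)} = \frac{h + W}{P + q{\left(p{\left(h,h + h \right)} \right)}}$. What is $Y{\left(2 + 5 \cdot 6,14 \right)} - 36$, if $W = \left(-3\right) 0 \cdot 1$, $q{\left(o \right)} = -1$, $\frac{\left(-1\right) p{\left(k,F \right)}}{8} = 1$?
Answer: $- \frac{1102}{31} \approx -35.548$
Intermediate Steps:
$p{\left(k,F \right)} = -8$ ($p{\left(k,F \right)} = \left(-8\right) 1 = -8$)
$W = 0$ ($W = 0 \cdot 1 = 0$)
$Y{\left(P,h \right)} = \frac{h}{-1 + P}$ ($Y{\left(P,h \right)} = \frac{h + 0}{P - 1} = \frac{h}{-1 + P}$)
$Y{\left(2 + 5 \cdot 6,14 \right)} - 36 = \frac{14}{-1 + \left(2 + 5 \cdot 6\right)} - 36 = \frac{14}{-1 + \left(2 + 30\right)} - 36 = \frac{14}{-1 + 32} - 36 = \frac{14}{31} - 36 = - \frac{1102}{31}$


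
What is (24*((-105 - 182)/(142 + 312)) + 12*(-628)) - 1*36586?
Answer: -10019138/227 ≈ -44137.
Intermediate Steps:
(24*((-105 - 182)/(142 + 312)) + 12*(-628)) - 1*36586 = (24*(-287/454) - 7536) - 36586 = (-3444/227 - 7536) - 36586 = -1714116/227 - 36586 = -10019138/227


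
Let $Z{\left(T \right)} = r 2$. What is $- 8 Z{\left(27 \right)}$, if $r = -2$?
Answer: $32$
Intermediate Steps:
$Z{\left(T \right)} = -4$ ($Z{\left(T \right)} = \left(-2\right) 2 = -4$)
$- 8 Z{\left(27 \right)} = \left(-8\right) \left(-4\right) = 32$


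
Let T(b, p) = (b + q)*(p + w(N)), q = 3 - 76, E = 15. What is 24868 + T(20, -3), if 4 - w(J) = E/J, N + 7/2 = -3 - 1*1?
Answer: 24709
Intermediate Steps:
N = -15/2 (N = -7/2 + (-3 - 1*1) = -7/2 + (-3 - 1) = -7/2 - 4 = -15/2 ≈ -7.5000)
q = -73
w(J) = 4 - 15/J
T(b, p) = (-73 + b)*(6 + p) (T(b, p) = (b - 73)*(p + (4 - 15/(-15/2))) = (-73 + b)*(p + (4 - 15*(-2/15))) = (-73 + b)*(p + (4 + 2)) = (-73 + b)*(p + 6) = (-73 + b)*(6 + p))
24868 + T(20, -3) = 24868 + (-438 - 73*(-3) + 6*20 + 20*(-3)) = 24868 + (-438 + 219 + 120 - 60) = 24868 - 159 = 24709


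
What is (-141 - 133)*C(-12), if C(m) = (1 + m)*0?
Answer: 0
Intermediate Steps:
C(m) = 0
(-141 - 133)*C(-12) = (-141 - 133)*0 = -274*0 = 0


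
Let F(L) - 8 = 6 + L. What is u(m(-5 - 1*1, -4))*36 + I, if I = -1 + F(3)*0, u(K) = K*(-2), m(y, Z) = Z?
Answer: 287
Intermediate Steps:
F(L) = 14 + L (F(L) = 8 + (6 + L) = 14 + L)
u(K) = -2*K
I = -1 (I = -1 + (14 + 3)*0 = -1 + 17*0 = -1 + 0 = -1)
u(m(-5 - 1*1, -4))*36 + I = -2*(-4)*36 - 1 = 8*36 - 1 = 288 - 1 = 287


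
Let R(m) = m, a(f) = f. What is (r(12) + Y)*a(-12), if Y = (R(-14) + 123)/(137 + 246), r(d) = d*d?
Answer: -663132/383 ≈ -1731.4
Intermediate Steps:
r(d) = d²
Y = 109/383 (Y = (-14 + 123)/(137 + 246) = 109/383 ≈ 0.28460)
(r(12) + Y)*a(-12) = (12² + 109/383)*(-12) = (144 + 109/383)*(-12) = (55261/383)*(-12) = -663132/383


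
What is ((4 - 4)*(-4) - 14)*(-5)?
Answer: 70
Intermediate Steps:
((4 - 4)*(-4) - 14)*(-5) = (0*(-4) - 14)*(-5) = (0 - 14)*(-5) = -14*(-5) = 70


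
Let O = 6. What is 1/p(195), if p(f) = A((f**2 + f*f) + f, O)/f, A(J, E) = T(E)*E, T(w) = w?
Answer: 65/12 ≈ 5.4167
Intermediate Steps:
A(J, E) = E**2 (A(J, E) = E*E = E**2)
p(f) = 36/f (p(f) = 6**2/f = 36/f)
1/p(195) = 1/(36/195) = 1/(36*(1/195)) = 1/(12/65) = 65/12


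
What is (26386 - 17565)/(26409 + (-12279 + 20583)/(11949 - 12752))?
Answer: 7083263/21198123 ≈ 0.33415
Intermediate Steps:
(26386 - 17565)/(26409 + (-12279 + 20583)/(11949 - 12752)) = 8821/(26409 + 8304/(-803)) = 8821/(26409 + 8304*(-1/803)) = 8821/(26409 - 8304/803) = 8821/(21198123/803) = 8821*(803/21198123) = 7083263/21198123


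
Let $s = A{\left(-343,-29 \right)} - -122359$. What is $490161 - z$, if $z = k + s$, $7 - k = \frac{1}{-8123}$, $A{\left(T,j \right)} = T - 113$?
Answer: $\frac{2991302872}{8123} \approx 3.6825 \cdot 10^{5}$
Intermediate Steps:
$A{\left(T,j \right)} = -113 + T$
$k = \frac{56862}{8123}$ ($k = 7 - \frac{1}{-8123} = 7 - - \frac{1}{8123} = 7 + \frac{1}{8123} = \frac{56862}{8123} \approx 7.0001$)
$s = 121903$ ($s = \left(-113 - 343\right) - -122359 = -456 + 122359 = 121903$)
$z = \frac{990274931}{8123}$ ($z = \frac{56862}{8123} + 121903 = \frac{990274931}{8123} \approx 1.2191 \cdot 10^{5}$)
$490161 - z = 490161 - \frac{990274931}{8123} = \frac{2991302872}{8123}$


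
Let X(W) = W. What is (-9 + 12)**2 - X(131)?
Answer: -122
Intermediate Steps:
(-9 + 12)**2 - X(131) = (-9 + 12)**2 - 1*131 = 3**2 - 131 = 9 - 131 = -122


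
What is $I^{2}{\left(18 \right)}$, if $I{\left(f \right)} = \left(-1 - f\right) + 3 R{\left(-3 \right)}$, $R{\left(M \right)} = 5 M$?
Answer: $4096$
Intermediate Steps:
$I{\left(f \right)} = -46 - f$ ($I{\left(f \right)} = \left(-1 - f\right) + 3 \cdot 5 \left(-3\right) = \left(-1 - f\right) + 3 \left(-15\right) = \left(-1 - f\right) - 45 = -46 - f$)
$I^{2}{\left(18 \right)} = \left(-46 - 18\right)^{2} = \left(-64\right)^{2} = 4096$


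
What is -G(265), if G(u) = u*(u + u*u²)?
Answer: -4931620850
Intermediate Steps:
G(u) = u*(u + u³)
-G(265) = -(265² + 265⁴) = -(70225 + 4931550625) = -1*4931620850 = -4931620850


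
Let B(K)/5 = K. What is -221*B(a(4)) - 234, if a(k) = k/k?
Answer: -1339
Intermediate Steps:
a(k) = 1
B(K) = 5*K
-221*B(a(4)) - 234 = -1105 - 234 = -1339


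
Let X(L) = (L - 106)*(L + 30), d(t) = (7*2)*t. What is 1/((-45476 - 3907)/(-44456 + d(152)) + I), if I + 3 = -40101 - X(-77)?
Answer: -42328/2061535857 ≈ -2.0532e-5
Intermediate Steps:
d(t) = 14*t
X(L) = (-106 + L)*(30 + L)
I = -48705 (I = -3 + (-40101 - (-3180 + (-77)**2 - 76*(-77))) = -3 + (-40101 - (-3180 + 5929 + 5852)) = -3 + (-40101 - 1*8601) = -3 + (-40101 - 8601) = -3 - 48702 = -48705)
1/((-45476 - 3907)/(-44456 + d(152)) + I) = 1/((-45476 - 3907)/(-44456 + 14*152) - 48705) = 1/(-49383/(-44456 + 2128) - 48705) = 1/(-49383/(-42328) - 48705) = 1/(-49383*(-1/42328) - 48705) = 1/(49383/42328 - 48705) = 1/(-2061535857/42328) = -42328/2061535857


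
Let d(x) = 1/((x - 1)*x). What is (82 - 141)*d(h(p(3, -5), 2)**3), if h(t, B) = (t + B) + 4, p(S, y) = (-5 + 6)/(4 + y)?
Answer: -59/15500 ≈ -0.0038065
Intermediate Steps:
p(S, y) = 1/(4 + y)
h(t, B) = 4 + B + t (h(t, B) = (B + t) + 4 = 4 + B + t)
d(x) = 1/(x*(-1 + x)) (d(x) = 1/((-1 + x)*x) = 1/(x*(-1 + x)))
(82 - 141)*d(h(p(3, -5), 2)**3) = (82 - 141)*(1/(((4 + 2 + 1/(4 - 5))**3)*(-1 + (4 + 2 + 1/(4 - 5))**3))) = -59/(((4 + 2 + 1/(-1))**3)*(-1 + (4 + 2 + 1/(-1))**3)) = -59/(((4 + 2 - 1)**3)*(-1 + (4 + 2 - 1)**3)) = -59/((5**3)*(-1 + 5**3)) = -59/(125*(-1 + 125)) = -59/(125*124) = -59*1/15500 = -59/15500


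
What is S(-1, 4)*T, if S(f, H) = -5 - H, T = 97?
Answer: -873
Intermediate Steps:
S(-1, 4)*T = (-5 - 1*4)*97 = (-5 - 4)*97 = -9*97 = -873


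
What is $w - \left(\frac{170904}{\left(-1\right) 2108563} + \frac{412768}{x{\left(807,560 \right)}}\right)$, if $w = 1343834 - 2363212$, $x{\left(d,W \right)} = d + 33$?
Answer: $- \frac{225798162522098}{221399115} \approx -1.0199 \cdot 10^{6}$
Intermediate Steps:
$x{\left(d,W \right)} = 33 + d$
$w = -1019378$ ($w = 1343834 - 2363212 = -1019378$)
$w - \left(\frac{170904}{\left(-1\right) 2108563} + \frac{412768}{x{\left(807,560 \right)}}\right) = -1019378 - \left(\frac{170904}{\left(-1\right) 2108563} + \frac{412768}{33 + 807}\right) = -1019378 - \left(\frac{170904}{-2108563} + \frac{412768}{840}\right) = -1019378 - \left(170904 \left(- \frac{1}{2108563}\right) + 412768 \cdot \frac{1}{840}\right) = -1019378 - \left(- \frac{170904}{2108563} + \frac{51596}{105}\right) = -1019378 - \frac{108775471628}{221399115} = - \frac{225798162522098}{221399115}$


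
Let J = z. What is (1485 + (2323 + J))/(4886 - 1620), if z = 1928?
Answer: 2868/1633 ≈ 1.7563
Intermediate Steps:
J = 1928
(1485 + (2323 + J))/(4886 - 1620) = (1485 + (2323 + 1928))/(4886 - 1620) = (1485 + 4251)/3266 = 5736*(1/3266) = 2868/1633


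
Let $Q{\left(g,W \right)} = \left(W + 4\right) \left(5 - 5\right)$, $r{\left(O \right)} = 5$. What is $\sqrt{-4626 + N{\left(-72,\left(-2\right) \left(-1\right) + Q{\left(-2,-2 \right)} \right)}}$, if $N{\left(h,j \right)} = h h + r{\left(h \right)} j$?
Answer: $2 \sqrt{142} \approx 23.833$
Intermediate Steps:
$Q{\left(g,W \right)} = 0$ ($Q{\left(g,W \right)} = \left(4 + W\right) 0 = 0$)
$N{\left(h,j \right)} = h^{2} + 5 j$ ($N{\left(h,j \right)} = h h + 5 j = h^{2} + 5 j$)
$\sqrt{-4626 + N{\left(-72,\left(-2\right) \left(-1\right) + Q{\left(-2,-2 \right)} \right)}} = \sqrt{-4626 + \left(\left(-72\right)^{2} + 5 \left(\left(-2\right) \left(-1\right) + 0\right)\right)} = \sqrt{-4626 + \left(5184 + 5 \left(2 + 0\right)\right)} = \sqrt{-4626 + \left(5184 + 5 \cdot 2\right)} = \sqrt{-4626 + \left(5184 + 10\right)} = \sqrt{-4626 + 5194} = \sqrt{568} = 2 \sqrt{142}$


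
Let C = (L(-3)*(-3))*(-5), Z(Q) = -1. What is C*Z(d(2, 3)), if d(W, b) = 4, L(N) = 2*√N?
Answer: -30*I*√3 ≈ -51.962*I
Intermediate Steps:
C = 30*I*√3 (C = ((2*√(-3))*(-3))*(-5) = ((2*(I*√3))*(-3))*(-5) = ((2*I*√3)*(-3))*(-5) = -6*I*√3*(-5) = 30*I*√3 ≈ 51.962*I)
C*Z(d(2, 3)) = (30*I*√3)*(-1) = -30*I*√3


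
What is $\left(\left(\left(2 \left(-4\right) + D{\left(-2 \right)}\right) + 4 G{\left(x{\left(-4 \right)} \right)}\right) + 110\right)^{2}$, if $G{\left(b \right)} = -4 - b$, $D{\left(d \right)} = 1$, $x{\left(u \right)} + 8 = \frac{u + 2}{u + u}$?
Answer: $13924$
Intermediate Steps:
$x{\left(u \right)} = -8 + \frac{2 + u}{2 u}$ ($x{\left(u \right)} = -8 + \frac{u + 2}{u + u} = -8 + \frac{2 + u}{2 u}$)
$\left(\left(\left(2 \left(-4\right) + D{\left(-2 \right)}\right) + 4 G{\left(x{\left(-4 \right)} \right)}\right) + 110\right)^{2} = \left(\left(\left(2 \left(-4\right) + 1\right) + 4 \left(-4 - \left(- \frac{15}{2} + \frac{1}{-4}\right)\right)\right) + 110\right)^{2} = \left(\left(\left(-8 + 1\right) + 4 \left(-4 - \left(- \frac{15}{2} - \frac{1}{4}\right)\right)\right) + 110\right)^{2} = \left(\left(-7 + 4 \left(-4 - - \frac{31}{4}\right)\right) + 110\right)^{2} = \left(\left(-7 + 4 \left(-4 + \frac{31}{4}\right)\right) + 110\right)^{2} = \left(\left(-7 + 4 \cdot \frac{15}{4}\right) + 110\right)^{2} = \left(\left(-7 + 15\right) + 110\right)^{2} = \left(8 + 110\right)^{2} = 118^{2} = 13924$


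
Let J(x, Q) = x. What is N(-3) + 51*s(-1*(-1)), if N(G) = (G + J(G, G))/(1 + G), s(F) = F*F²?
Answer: 54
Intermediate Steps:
s(F) = F³
N(G) = 2*G/(1 + G) (N(G) = (G + G)/(1 + G) = (2*G)/(1 + G) = 2*G/(1 + G))
N(-3) + 51*s(-1*(-1)) = 2*(-3)/(1 - 3) + 51*(-1*(-1))³ = 2*(-3)/(-2) + 51*1³ = 2*(-3)*(-½) + 51*1 = 3 + 51 = 54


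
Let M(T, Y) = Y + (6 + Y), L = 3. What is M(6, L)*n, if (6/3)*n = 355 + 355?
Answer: 4260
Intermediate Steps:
M(T, Y) = 6 + 2*Y
n = 355 (n = (355 + 355)/2 = (1/2)*710 = 355)
M(6, L)*n = (6 + 2*3)*355 = (6 + 6)*355 = 12*355 = 4260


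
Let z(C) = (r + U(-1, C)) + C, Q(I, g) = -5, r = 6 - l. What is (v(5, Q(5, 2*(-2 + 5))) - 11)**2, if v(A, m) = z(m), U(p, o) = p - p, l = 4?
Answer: 196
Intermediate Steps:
U(p, o) = 0
r = 2 (r = 6 - 1*4 = 6 - 4 = 2)
z(C) = 2 + C (z(C) = (2 + 0) + C = 2 + C)
v(A, m) = 2 + m
(v(5, Q(5, 2*(-2 + 5))) - 11)**2 = ((2 - 5) - 11)**2 = (-3 - 11)**2 = (-14)**2 = 196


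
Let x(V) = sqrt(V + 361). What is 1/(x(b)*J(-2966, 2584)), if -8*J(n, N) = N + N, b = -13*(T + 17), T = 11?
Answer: I*sqrt(3)/1938 ≈ 0.00089373*I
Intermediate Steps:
b = -364 (b = -13*(11 + 17) = -13*28 = -364)
x(V) = sqrt(361 + V)
J(n, N) = -N/4 (J(n, N) = -(N + N)/8 = -N/4)
1/(x(b)*J(-2966, 2584)) = 1/((sqrt(361 - 364))*((-1/4*2584))) = 1/(sqrt(-3)*(-646)) = -1/646/(I*sqrt(3)) = -I*sqrt(3)/3*(-1/646) = I*sqrt(3)/1938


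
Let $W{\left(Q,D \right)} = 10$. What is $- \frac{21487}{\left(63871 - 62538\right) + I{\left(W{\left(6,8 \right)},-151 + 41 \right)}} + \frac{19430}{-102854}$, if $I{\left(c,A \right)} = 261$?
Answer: $- \frac{1120497659}{81974638} \approx -13.669$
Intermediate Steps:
$- \frac{21487}{\left(63871 - 62538\right) + I{\left(W{\left(6,8 \right)},-151 + 41 \right)}} + \frac{19430}{-102854} = - \frac{21487}{\left(63871 - 62538\right) + 261} + \frac{19430}{-102854} = - \frac{21487}{1333 + 261} + 19430 \left(- \frac{1}{102854}\right) = - \frac{21487}{1594} - \frac{9715}{51427} = - \frac{1120497659}{81974638}$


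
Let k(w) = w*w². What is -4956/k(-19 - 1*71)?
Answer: 413/60750 ≈ 0.0067984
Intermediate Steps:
k(w) = w³
-4956/k(-19 - 1*71) = -4956/(-19 - 1*71)³ = -4956/(-19 - 71)³ = -4956/((-90)³) = -4956/(-729000) = -4956*(-1/729000) = 413/60750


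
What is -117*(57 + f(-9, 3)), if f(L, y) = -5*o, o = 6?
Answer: -3159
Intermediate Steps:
f(L, y) = -30 (f(L, y) = -5*6 = -30)
-117*(57 + f(-9, 3)) = -117*(57 - 30) = -117*27 = -3159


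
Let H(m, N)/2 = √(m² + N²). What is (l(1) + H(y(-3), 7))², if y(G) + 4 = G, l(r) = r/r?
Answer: 393 + 28*√2 ≈ 432.60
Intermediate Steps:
l(r) = 1
y(G) = -4 + G
H(m, N) = 2*√(N² + m²) (H(m, N) = 2*√(m² + N²) = 2*√(N² + m²))
(l(1) + H(y(-3), 7))² = (1 + 2*√(7² + (-4 - 3)²))² = (1 + 2*√(49 + (-7)²))² = (1 + 2*√(49 + 49))² = (1 + 2*√98)² = (1 + 2*(7*√2))² = (1 + 14*√2)²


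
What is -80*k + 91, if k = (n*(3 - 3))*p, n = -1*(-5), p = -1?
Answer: 91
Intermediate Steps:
n = 5
k = 0 (k = (5*(3 - 3))*(-1) = (5*0)*(-1) = 0*(-1) = 0)
-80*k + 91 = -80*0 + 91 = 0 + 91 = 91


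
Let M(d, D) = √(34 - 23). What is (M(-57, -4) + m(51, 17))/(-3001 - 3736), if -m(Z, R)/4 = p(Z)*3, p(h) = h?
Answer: 612/6737 - √11/6737 ≈ 0.090349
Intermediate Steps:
M(d, D) = √11
m(Z, R) = -12*Z (m(Z, R) = -4*Z*3 = -12*Z)
(M(-57, -4) + m(51, 17))/(-3001 - 3736) = (√11 - 12*51)/(-3001 - 3736) = (√11 - 612)/(-6737) = (-612 + √11)*(-1/6737) = 612/6737 - √11/6737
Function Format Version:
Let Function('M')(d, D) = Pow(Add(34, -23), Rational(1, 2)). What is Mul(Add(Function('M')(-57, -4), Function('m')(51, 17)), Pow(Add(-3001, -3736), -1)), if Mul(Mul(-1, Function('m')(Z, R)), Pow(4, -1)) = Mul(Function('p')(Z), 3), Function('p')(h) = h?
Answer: Add(Rational(612, 6737), Mul(Rational(-1, 6737), Pow(11, Rational(1, 2)))) ≈ 0.090349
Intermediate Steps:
Function('M')(d, D) = Pow(11, Rational(1, 2))
Function('m')(Z, R) = Mul(-12, Z) (Function('m')(Z, R) = Mul(-4, Mul(Z, 3)) = Mul(-4, Mul(3, Z)) = Mul(-12, Z))
Mul(Add(Function('M')(-57, -4), Function('m')(51, 17)), Pow(Add(-3001, -3736), -1)) = Mul(Add(Pow(11, Rational(1, 2)), Mul(-12, 51)), Pow(Add(-3001, -3736), -1)) = Mul(Add(Pow(11, Rational(1, 2)), -612), Pow(-6737, -1)) = Mul(Add(-612, Pow(11, Rational(1, 2))), Rational(-1, 6737)) = Add(Rational(612, 6737), Mul(Rational(-1, 6737), Pow(11, Rational(1, 2))))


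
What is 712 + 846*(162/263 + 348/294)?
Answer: 28795976/12887 ≈ 2234.5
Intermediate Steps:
712 + 846*(162/263 + 348/294) = 712 + 846*(162*(1/263) + 348*(1/294)) = 712 + 846*(162/263 + 58/49) = 712 + 846*(23192/12887) = 712 + 19620432/12887 = 28795976/12887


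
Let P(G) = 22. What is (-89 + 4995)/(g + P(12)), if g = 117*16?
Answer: 2453/947 ≈ 2.5903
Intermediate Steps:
g = 1872
(-89 + 4995)/(g + P(12)) = (-89 + 4995)/(1872 + 22) = 4906/1894 = 4906*(1/1894) = 2453/947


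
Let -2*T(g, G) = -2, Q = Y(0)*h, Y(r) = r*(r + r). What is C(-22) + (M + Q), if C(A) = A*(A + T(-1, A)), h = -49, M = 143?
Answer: 605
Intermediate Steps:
Y(r) = 2*r² (Y(r) = r*(2*r) = 2*r²)
Q = 0 (Q = (2*0²)*(-49) = (2*0)*(-49) = 0*(-49) = 0)
T(g, G) = 1 (T(g, G) = -½*(-2) = 1)
C(A) = A*(1 + A) (C(A) = A*(A + 1) = A*(1 + A))
C(-22) + (M + Q) = -22*(1 - 22) + (143 + 0) = -22*(-21) + 143 = 462 + 143 = 605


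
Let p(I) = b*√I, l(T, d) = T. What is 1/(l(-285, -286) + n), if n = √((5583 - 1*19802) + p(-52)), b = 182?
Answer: -1/(285 - √(-14219 + 364*I*√13)) ≈ -0.0030259 - 0.0012923*I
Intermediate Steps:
p(I) = 182*√I
n = √(-14219 + 364*I*√13) (n = √((5583 - 1*19802) + 182*√(-52)) = √((5583 - 19802) + 182*(2*I*√13)) = √(-14219 + 364*I*√13) ≈ 5.4973 + 119.37*I)
1/(l(-285, -286) + n) = 1/(-285 + √(-14219 + 364*I*√13))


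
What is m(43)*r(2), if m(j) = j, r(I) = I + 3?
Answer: 215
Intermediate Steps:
r(I) = 3 + I
m(43)*r(2) = 43*(3 + 2) = 43*5 = 215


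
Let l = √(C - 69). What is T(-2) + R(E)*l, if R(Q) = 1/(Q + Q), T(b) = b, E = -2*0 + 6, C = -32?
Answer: -2 + I*√101/12 ≈ -2.0 + 0.83749*I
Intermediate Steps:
E = 6 (E = 0 + 6 = 6)
l = I*√101 (l = √(-32 - 69) = √(-101) = I*√101 ≈ 10.05*I)
R(Q) = 1/(2*Q)
T(-2) + R(E)*l = -2 + ((½)/6)*(I*√101) = -2 + ((½)*(⅙))*(I*√101) = -2 + (I*√101)/12 = -2 + I*√101/12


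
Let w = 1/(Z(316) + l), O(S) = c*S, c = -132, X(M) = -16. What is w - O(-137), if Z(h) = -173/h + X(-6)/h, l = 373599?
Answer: -2134944505664/118057095 ≈ -18084.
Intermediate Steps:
Z(h) = -189/h (Z(h) = -173/h - 16/h = -189/h)
O(S) = -132*S
w = 316/118057095 (w = 1/(-189/316 + 373599) = 1/(118057095/316) = 316/118057095 ≈ 2.6767e-6)
w - O(-137) = 316/118057095 - (-132)*(-137) = 316/118057095 - 1*18084 = 316/118057095 - 18084 = -2134944505664/118057095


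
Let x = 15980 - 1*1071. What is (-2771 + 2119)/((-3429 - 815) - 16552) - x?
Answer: -77511728/5199 ≈ -14909.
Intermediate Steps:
x = 14909 (x = 15980 - 1071 = 14909)
(-2771 + 2119)/((-3429 - 815) - 16552) - x = (-2771 + 2119)/((-3429 - 815) - 16552) - 1*14909 = -652/(-4244 - 16552) - 14909 = -652/(-20796) - 14909 = -652*(-1/20796) - 14909 = 163/5199 - 14909 = -77511728/5199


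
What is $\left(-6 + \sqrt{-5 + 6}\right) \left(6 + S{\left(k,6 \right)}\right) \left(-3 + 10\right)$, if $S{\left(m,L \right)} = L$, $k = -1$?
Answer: $-420$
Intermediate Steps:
$\left(-6 + \sqrt{-5 + 6}\right) \left(6 + S{\left(k,6 \right)}\right) \left(-3 + 10\right) = \left(-6 + \sqrt{-5 + 6}\right) \left(6 + 6\right) \left(-3 + 10\right) = \left(-6 + \sqrt{1}\right) 12 \cdot 7 = \left(-6 + 1\right) 12 \cdot 7 = \left(-5\right) 12 \cdot 7 = \left(-60\right) 7 = -420$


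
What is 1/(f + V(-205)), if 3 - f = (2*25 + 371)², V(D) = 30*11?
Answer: -1/176908 ≈ -5.6527e-6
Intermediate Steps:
V(D) = 330
f = -177238 (f = 3 - (2*25 + 371)² = 3 - (50 + 371)² = 3 - 1*421² = 3 - 1*177241 = 3 - 177241 = -177238)
1/(f + V(-205)) = 1/(-177238 + 330) = 1/(-176908) = -1/176908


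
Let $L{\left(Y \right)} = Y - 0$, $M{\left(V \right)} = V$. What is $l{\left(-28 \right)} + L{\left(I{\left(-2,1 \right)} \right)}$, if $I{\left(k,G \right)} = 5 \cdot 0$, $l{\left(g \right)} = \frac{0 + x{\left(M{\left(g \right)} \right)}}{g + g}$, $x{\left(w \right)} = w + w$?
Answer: $1$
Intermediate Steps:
$x{\left(w \right)} = 2 w$
$l{\left(g \right)} = 1$ ($l{\left(g \right)} = \frac{0 + 2 g}{g + g} = \frac{2 g}{2 g} = 2 g \frac{1}{2 g} = 1$)
$I{\left(k,G \right)} = 0$
$L{\left(Y \right)} = Y$ ($L{\left(Y \right)} = Y + 0 = Y$)
$l{\left(-28 \right)} + L{\left(I{\left(-2,1 \right)} \right)} = 1 + 0 = 1$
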